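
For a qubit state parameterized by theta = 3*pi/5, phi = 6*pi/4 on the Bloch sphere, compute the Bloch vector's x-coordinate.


theta = 1.8850, phi = 4.7124
r_x = sin(theta)*cos(phi) = 0.9511 * 0.0000
r_x = 0.0000

0.0000


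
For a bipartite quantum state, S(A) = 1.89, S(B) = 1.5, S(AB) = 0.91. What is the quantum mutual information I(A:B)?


I(A:B) = S(A) + S(B) - S(AB)
= 1.89 + 1.5 - 0.91
= 2.4800

2.4800


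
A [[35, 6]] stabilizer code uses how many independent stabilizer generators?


For an [[n,k]] stabilizer code:
Number of stabilizer generators = n - k
= 35 - 6
= 29

29


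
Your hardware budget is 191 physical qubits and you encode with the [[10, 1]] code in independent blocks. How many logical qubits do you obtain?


Each code block uses 10 physical qubits for 1 logical qubit(s).
Number of complete blocks = floor(191 / 10) = 19
Logical qubits = 19 * 1
= 19

19


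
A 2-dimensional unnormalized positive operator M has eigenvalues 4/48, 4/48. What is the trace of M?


tr(M) = sum of eigenvalues
= 4/48 + 4/48
= 8/48
= 0.1667

0.1667


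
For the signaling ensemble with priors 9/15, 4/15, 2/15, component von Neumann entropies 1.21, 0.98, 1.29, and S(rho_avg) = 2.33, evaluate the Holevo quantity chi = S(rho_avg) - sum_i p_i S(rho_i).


chi = S(rho) - sum_i p_i * S(rho_i)
Weighted entropy = 9/15 * 1.21 + 4/15 * 0.98 + 2/15 * 1.29
= 1.1593
chi = 2.33 - 1.1593
= 1.1707

1.1707


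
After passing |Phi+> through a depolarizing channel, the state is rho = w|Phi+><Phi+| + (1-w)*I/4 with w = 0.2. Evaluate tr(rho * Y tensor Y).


|Phi+> = (|00> + |11>)/sqrt(2)
For the pure Bell state, <Y_A Y_B> = -1 (Bell-state Pauli correlator).
The maximally-mixed part I/4 has tr(I/4 * P tensor P) = 0 for any traceless Pauli P.
So <Y_A Y_B>_rho = w * (-1) + (1 - w) * 0
= 0.2 * (-1)
= -0.2000

-0.2000


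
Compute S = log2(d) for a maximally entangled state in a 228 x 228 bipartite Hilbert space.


For a maximally entangled state in d x d:
S = log2(d) = log2(228)
= 7.8329

7.8329


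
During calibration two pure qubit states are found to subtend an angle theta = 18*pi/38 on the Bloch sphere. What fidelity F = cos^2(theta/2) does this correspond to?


For states separated by angle theta on Bloch sphere:
F = cos^2(theta/2)
theta = 18*pi/38 = 1.4881
theta/2 = 0.7441
cos(theta/2) = 0.7357
F = 0.5413

0.5413


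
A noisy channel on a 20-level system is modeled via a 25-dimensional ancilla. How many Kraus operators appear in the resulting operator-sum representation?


Tracing out the environment in an orthonormal basis {|i>_E} gives Kraus operators K_i = <i|_E U |0>_E.
Number of Kraus operators = dim(H_env) = d_env
= 25

25


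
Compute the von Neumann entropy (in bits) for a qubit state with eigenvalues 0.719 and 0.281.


S = -p*log2(p) - (1-p)*log2(1-p)
p = 0.7190, 1-p = 0.2810
= -0.7190 * log2(0.7190) - 0.2810 * log2(0.2810)
= -(-0.3422) - (-0.5146)
= 0.8568

0.8568


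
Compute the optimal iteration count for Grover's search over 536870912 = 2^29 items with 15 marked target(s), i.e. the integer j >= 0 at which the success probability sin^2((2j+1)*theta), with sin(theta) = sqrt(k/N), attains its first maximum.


After j Grover iterations the success probability is P(j) = sin^2((2j+1)*theta), where sin(theta) = sqrt(k/N).
N = 2^29 = 536870912, k = 15
sin(theta) = sqrt(k/N) = 0.0001671516594
theta = arcsin(sqrt(k/N)) = 0.0001671516602 rad
P(j) reaches its first maximum when (2j+1)*theta is as close as possible to pi/2, i.e. j = round(pi/(4*theta) - 1/2).
pi/(4*theta) - 1/2 = 4698.2159
(For comparison, the common estimate pi/4 * sqrt(N/k) = 4698.7159; the exact maximiser is used here.)
Optimal iterations = 4698

4698


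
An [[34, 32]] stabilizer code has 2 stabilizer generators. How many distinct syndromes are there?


Each stabilizer generator gives a binary (+1 or -1) measurement outcome.
With 2 independent generators:
Total syndromes = 2^2
= 4

4


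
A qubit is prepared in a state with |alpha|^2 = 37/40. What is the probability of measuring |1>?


|alpha|^2 = 37/40 = 0.9250
|beta|^2 = 1 - 37/40 = 3/40 = 0.0750
P(|1>) = |beta|^2 = 0.0750

0.0750


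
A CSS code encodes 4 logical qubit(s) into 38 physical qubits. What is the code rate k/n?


Code rate R = k/n
= 4/38
= 0.1053

0.1053


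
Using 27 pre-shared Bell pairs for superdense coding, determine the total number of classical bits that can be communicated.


Superdense coding allows 2 classical bits per shared entangled pair.
27 pair(s) -> 2 * 27 = 54 classical bits

54


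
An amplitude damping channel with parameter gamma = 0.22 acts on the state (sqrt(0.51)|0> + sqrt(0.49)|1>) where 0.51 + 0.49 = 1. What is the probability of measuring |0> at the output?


For amplitude damping with parameter gamma on state sqrt(a)|0> + sqrt(b)|1>:
alpha^2 = 0.51, beta^2 = 0.49
P(|0>) = alpha^2 + gamma * beta^2
= 0.51 + 0.22 * 0.49
= 0.51 + 0.1078
= 0.6178

0.6178


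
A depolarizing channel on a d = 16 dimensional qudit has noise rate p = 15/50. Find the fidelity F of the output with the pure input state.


F = (1-p) + p/d
= (1 - 0.3000) + 0.3000/16
= 0.7000 + 0.0187
= 0.7188

0.7188


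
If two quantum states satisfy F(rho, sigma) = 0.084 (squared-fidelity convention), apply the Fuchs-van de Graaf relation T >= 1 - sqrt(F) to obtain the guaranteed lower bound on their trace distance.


Fuchs-van de Graaf (squared-fidelity convention): 1 - sqrt(F) <= T <= sqrt(1 - F).
Lower bound: T >= 1 - sqrt(F)
sqrt(F) = sqrt(0.084) = 0.2898
T >= 1 - 0.2898
T >= 0.7102

0.7102


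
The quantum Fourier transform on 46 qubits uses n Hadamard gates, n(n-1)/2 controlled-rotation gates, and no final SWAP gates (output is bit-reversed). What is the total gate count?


Hadamard gates: 46
Controlled rotations: n*(n-1)/2 = 46*45/2 = 1035
SWAP gates: 0 (omitted)
Total = 46 + 1035
= 1081

1081


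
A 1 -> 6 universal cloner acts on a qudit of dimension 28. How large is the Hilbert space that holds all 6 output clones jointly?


Output space = H^(tensor 6) where dim(H) = 28
dim = 28^6
= 784 (after 2 factors)
= 21952 (after 3 factors)
= 614656 (after 4 factors)
= 17210368 (after 5 factors)
= 481890304 (after 6 factors)
= 481890304

481890304


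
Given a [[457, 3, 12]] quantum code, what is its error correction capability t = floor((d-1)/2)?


Code parameters: [[457, 3, 12]], distance d = 12.
Number of correctable errors = floor((d-1)/2)
= floor((12 - 1)/2)
= floor(11/2)
= 5

5


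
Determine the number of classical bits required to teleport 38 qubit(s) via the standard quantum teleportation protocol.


Quantum teleportation requires 2 classical bits per qubit teleported.
38 qubit(s) -> 2 * 38 = 76 classical bits

76


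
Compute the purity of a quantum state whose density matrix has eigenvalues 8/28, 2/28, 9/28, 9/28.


tr(rho^2) = sum of eigenvalues squared
= (8/28)^2 + (2/28)^2 + (9/28)^2 + (9/28)^2
= (64 + 4 + 81 + 81) / 784
= 230/784
= 0.2934

0.2934


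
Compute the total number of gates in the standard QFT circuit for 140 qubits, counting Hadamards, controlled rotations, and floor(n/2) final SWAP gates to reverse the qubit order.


Hadamard gates: 140
Controlled rotations: n*(n-1)/2 = 140*139/2 = 9730
SWAP gates: floor(n/2) = floor(140/2) = 70
Total = 140 + 9730 + 70
= 9940

9940


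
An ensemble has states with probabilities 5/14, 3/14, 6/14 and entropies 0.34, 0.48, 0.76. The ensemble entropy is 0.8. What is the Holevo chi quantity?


chi = S(rho) - sum_i p_i * S(rho_i)
Weighted entropy = 5/14 * 0.34 + 3/14 * 0.48 + 6/14 * 0.76
= 0.5500
chi = 0.8 - 0.5500
= 0.2500

0.2500


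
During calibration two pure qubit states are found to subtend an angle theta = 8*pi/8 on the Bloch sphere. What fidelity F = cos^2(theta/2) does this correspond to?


For states separated by angle theta on Bloch sphere:
F = cos^2(theta/2)
theta = 8*pi/8 = 3.1416
theta/2 = 1.5708
cos(theta/2) = 0.0000
F = 0.0000

0.0000


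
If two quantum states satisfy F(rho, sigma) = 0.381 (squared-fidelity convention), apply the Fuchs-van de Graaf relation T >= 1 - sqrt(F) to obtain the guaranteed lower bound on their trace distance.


Fuchs-van de Graaf (squared-fidelity convention): 1 - sqrt(F) <= T <= sqrt(1 - F).
Lower bound: T >= 1 - sqrt(F)
sqrt(F) = sqrt(0.381) = 0.6173
T >= 1 - 0.6173
T >= 0.3827

0.3827


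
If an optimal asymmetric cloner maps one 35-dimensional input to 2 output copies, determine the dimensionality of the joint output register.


Output space = H^(tensor 2) where dim(H) = 35
dim = 35^2
= 1225

1225


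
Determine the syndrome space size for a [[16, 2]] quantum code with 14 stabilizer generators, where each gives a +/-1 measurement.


Each stabilizer generator gives a binary (+1 or -1) measurement outcome.
With 14 independent generators:
Total syndromes = 2^14
= 16384

16384


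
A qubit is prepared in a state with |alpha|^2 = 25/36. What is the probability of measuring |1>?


|alpha|^2 = 25/36 = 0.6944
|beta|^2 = 1 - 25/36 = 11/36 = 0.3056
P(|1>) = |beta|^2 = 0.3056

0.3056


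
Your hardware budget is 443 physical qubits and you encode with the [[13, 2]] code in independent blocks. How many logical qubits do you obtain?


Each code block uses 13 physical qubits for 2 logical qubit(s).
Number of complete blocks = floor(443 / 13) = 34
Logical qubits = 34 * 2
= 68

68


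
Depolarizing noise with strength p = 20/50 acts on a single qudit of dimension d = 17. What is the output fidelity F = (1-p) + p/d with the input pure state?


F = (1-p) + p/d
= (1 - 0.4000) + 0.4000/17
= 0.6000 + 0.0235
= 0.6235

0.6235


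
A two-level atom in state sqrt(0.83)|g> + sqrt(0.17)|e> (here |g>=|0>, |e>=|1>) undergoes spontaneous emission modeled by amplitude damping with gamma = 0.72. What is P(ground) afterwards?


For amplitude damping with parameter gamma on state sqrt(a)|0> + sqrt(b)|1>:
alpha^2 = 0.83, beta^2 = 0.17
P(|0>) = alpha^2 + gamma * beta^2
= 0.83 + 0.72 * 0.17
= 0.83 + 0.1224
= 0.9524

0.9524


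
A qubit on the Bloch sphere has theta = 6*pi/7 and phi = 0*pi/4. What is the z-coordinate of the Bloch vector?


theta = 2.6928, phi = 0.0000
r_z = cos(theta) = -0.9010

-0.9010


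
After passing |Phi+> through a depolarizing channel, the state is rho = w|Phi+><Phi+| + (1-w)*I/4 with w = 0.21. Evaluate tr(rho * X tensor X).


|Phi+> = (|00> + |11>)/sqrt(2)
For the pure Bell state, <X_A X_B> = +1 (Bell-state Pauli correlator).
The maximally-mixed part I/4 has tr(I/4 * P tensor P) = 0 for any traceless Pauli P.
So <X_A X_B>_rho = w * (+1) + (1 - w) * 0
= 0.21 * (+1)
= 0.2100

0.2100


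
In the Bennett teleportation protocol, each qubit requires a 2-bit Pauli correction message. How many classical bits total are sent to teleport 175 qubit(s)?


Quantum teleportation requires 2 classical bits per qubit teleported.
175 qubit(s) -> 2 * 175 = 350 classical bits

350


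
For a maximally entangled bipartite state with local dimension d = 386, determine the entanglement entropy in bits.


For a maximally entangled state in d x d:
S = log2(d) = log2(386)
= 8.5925

8.5925


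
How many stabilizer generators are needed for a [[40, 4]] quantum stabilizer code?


For an [[n,k]] stabilizer code:
Number of stabilizer generators = n - k
= 40 - 4
= 36

36


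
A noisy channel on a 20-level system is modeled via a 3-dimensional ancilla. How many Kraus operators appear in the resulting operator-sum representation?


Tracing out the environment in an orthonormal basis {|i>_E} gives Kraus operators K_i = <i|_E U |0>_E.
Number of Kraus operators = dim(H_env) = d_env
= 3

3


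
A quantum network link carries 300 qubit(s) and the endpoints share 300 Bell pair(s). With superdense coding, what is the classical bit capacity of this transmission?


Superdense coding allows 2 classical bits per shared entangled pair.
300 pair(s) -> 2 * 300 = 600 classical bits

600


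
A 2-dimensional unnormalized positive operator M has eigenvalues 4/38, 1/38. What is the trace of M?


tr(M) = sum of eigenvalues
= 4/38 + 1/38
= 5/38
= 0.1316

0.1316


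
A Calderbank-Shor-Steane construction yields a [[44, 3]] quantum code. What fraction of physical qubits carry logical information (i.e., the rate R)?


Code rate R = k/n
= 3/44
= 0.0682

0.0682


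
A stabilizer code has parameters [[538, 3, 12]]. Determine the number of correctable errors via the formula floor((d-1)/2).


Code parameters: [[538, 3, 12]], distance d = 12.
Number of correctable errors = floor((d-1)/2)
= floor((12 - 1)/2)
= floor(11/2)
= 5

5


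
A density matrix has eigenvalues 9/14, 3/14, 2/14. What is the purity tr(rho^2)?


tr(rho^2) = sum of eigenvalues squared
= (9/14)^2 + (3/14)^2 + (2/14)^2
= (81 + 9 + 4) / 196
= 94/196
= 0.4796

0.4796


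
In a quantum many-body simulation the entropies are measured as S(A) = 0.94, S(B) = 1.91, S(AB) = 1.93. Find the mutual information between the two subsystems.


I(A:B) = S(A) + S(B) - S(AB)
= 0.94 + 1.91 - 1.93
= 0.9200

0.9200


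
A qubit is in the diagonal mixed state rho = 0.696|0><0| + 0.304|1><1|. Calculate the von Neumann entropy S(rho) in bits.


S = -p*log2(p) - (1-p)*log2(1-p)
p = 0.6960, 1-p = 0.3040
= -0.6960 * log2(0.6960) - 0.3040 * log2(0.3040)
= -(-0.3639) - (-0.5222)
= 0.8861

0.8861


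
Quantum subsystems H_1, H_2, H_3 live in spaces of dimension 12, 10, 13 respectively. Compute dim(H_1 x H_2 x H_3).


dim(H_1 x H_2 x H_3) = 12 * 10 * 13
= 120 * 13
= 1560

1560


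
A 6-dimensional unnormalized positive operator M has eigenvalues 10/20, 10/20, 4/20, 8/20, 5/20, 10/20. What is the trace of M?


tr(M) = sum of eigenvalues
= 10/20 + 10/20 + 4/20 + 8/20 + 5/20 + 10/20
= 47/20
= 2.3500

2.3500


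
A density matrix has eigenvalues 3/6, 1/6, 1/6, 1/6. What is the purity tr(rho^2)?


tr(rho^2) = sum of eigenvalues squared
= (3/6)^2 + (1/6)^2 + (1/6)^2 + (1/6)^2
= (9 + 1 + 1 + 1) / 36
= 12/36
= 0.3333

0.3333


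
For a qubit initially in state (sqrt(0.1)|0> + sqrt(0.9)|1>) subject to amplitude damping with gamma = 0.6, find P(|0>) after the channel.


For amplitude damping with parameter gamma on state sqrt(a)|0> + sqrt(b)|1>:
alpha^2 = 0.1, beta^2 = 0.9
P(|0>) = alpha^2 + gamma * beta^2
= 0.1 + 0.6 * 0.9
= 0.1 + 0.5400
= 0.6400

0.6400


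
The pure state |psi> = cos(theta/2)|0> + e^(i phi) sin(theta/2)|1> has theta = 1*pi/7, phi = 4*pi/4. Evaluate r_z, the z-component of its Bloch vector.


theta = 0.4488, phi = 3.1416
r_z = cos(theta) = 0.9010

0.9010


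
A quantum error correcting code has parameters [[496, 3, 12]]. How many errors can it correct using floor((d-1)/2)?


Code parameters: [[496, 3, 12]], distance d = 12.
Number of correctable errors = floor((d-1)/2)
= floor((12 - 1)/2)
= floor(11/2)
= 5

5


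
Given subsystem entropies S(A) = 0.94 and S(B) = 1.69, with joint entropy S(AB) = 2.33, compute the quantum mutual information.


I(A:B) = S(A) + S(B) - S(AB)
= 0.94 + 1.69 - 2.33
= 0.3000

0.3000


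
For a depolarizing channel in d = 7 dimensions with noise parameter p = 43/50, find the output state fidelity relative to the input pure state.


F = (1-p) + p/d
= (1 - 0.8600) + 0.8600/7
= 0.1400 + 0.1229
= 0.2629

0.2629


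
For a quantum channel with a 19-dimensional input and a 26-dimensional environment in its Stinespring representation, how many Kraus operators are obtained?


Tracing out the environment in an orthonormal basis {|i>_E} gives Kraus operators K_i = <i|_E U |0>_E.
Number of Kraus operators = dim(H_env) = d_env
= 26

26


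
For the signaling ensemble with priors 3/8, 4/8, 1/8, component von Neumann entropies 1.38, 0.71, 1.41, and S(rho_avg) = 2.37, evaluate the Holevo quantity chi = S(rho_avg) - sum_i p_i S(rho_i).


chi = S(rho) - sum_i p_i * S(rho_i)
Weighted entropy = 3/8 * 1.38 + 4/8 * 0.71 + 1/8 * 1.41
= 1.0487
chi = 2.37 - 1.0487
= 1.3213

1.3213


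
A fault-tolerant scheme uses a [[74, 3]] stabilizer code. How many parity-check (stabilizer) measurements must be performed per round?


For an [[n,k]] stabilizer code:
Number of stabilizer generators = n - k
= 74 - 3
= 71

71


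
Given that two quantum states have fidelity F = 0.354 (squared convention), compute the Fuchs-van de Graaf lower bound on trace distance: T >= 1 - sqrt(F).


Fuchs-van de Graaf (squared-fidelity convention): 1 - sqrt(F) <= T <= sqrt(1 - F).
Lower bound: T >= 1 - sqrt(F)
sqrt(F) = sqrt(0.354) = 0.5950
T >= 1 - 0.5950
T >= 0.4050

0.4050


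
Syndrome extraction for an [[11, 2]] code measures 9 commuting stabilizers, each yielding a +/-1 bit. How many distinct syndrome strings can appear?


Each stabilizer generator gives a binary (+1 or -1) measurement outcome.
With 9 independent generators:
Total syndromes = 2^9
= 512

512


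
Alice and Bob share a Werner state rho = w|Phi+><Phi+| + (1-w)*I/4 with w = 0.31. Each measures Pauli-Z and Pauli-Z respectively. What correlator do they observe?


|Phi+> = (|00> + |11>)/sqrt(2)
For the pure Bell state, <Z_A Z_B> = +1 (Bell-state Pauli correlator).
The maximally-mixed part I/4 has tr(I/4 * P tensor P) = 0 for any traceless Pauli P.
So <Z_A Z_B>_rho = w * (+1) + (1 - w) * 0
= 0.31 * (+1)
= 0.3100

0.3100


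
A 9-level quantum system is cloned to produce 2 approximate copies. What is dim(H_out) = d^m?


Output space = H^(tensor 2) where dim(H) = 9
dim = 9^2
= 81

81


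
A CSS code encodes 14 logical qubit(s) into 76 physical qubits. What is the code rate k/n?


Code rate R = k/n
= 14/76
= 0.1842

0.1842


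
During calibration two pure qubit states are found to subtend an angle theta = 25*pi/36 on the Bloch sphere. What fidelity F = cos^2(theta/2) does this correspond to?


For states separated by angle theta on Bloch sphere:
F = cos^2(theta/2)
theta = 25*pi/36 = 2.1817
theta/2 = 1.0908
cos(theta/2) = 0.4617
F = 0.2132

0.2132


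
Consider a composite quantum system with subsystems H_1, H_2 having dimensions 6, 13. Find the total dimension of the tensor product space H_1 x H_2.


dim(H_1 x H_2) = 6 * 13
= 78

78


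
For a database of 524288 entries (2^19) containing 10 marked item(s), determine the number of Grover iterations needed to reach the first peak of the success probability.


After j Grover iterations the success probability is P(j) = sin^2((2j+1)*theta), where sin(theta) = sqrt(k/N).
N = 2^19 = 524288, k = 10
sin(theta) = sqrt(k/N) = 0.004367320269
theta = arcsin(sqrt(k/N)) = 0.004367334152 rad
P(j) reaches its first maximum when (2j+1)*theta is as close as possible to pi/2, i.e. j = round(pi/(4*theta) - 1/2).
pi/(4*theta) - 1/2 = 179.3347
(For comparison, the common estimate pi/4 * sqrt(N/k) = 179.8353; the exact maximiser is used here.)
Optimal iterations = 179

179


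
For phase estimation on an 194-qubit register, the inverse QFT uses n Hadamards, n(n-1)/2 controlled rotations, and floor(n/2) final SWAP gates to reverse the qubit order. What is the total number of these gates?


Hadamard gates: 194
Controlled rotations: n*(n-1)/2 = 194*193/2 = 18721
SWAP gates: floor(n/2) = floor(194/2) = 97
Total = 194 + 18721 + 97
= 19012

19012


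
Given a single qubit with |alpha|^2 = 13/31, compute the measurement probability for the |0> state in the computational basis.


|alpha|^2 = 13/31 = 0.4194
|beta|^2 = 1 - 13/31 = 18/31 = 0.5806
P(|0>) = |alpha|^2 = 0.4194

0.4194


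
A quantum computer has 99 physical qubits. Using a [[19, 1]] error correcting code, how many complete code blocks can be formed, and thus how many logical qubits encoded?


Each code block uses 19 physical qubits for 1 logical qubit(s).
Number of complete blocks = floor(99 / 19) = 5
Logical qubits = 5 * 1
= 5

5


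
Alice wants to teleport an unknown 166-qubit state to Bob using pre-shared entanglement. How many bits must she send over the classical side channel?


Quantum teleportation requires 2 classical bits per qubit teleported.
166 qubit(s) -> 2 * 166 = 332 classical bits

332


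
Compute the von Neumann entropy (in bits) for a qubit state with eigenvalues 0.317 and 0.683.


S = -p*log2(p) - (1-p)*log2(1-p)
p = 0.3170, 1-p = 0.6830
= -0.3170 * log2(0.3170) - 0.6830 * log2(0.6830)
= -(-0.5254) - (-0.3757)
= 0.9011

0.9011


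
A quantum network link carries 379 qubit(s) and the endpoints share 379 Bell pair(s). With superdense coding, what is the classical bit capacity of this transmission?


Superdense coding allows 2 classical bits per shared entangled pair.
379 pair(s) -> 2 * 379 = 758 classical bits

758


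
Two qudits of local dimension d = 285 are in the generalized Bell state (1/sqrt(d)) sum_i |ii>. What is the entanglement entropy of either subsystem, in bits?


For a maximally entangled state in d x d:
S = log2(d) = log2(285)
= 8.1548

8.1548


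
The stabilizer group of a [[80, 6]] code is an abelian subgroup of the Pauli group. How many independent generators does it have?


For an [[n,k]] stabilizer code:
Number of stabilizer generators = n - k
= 80 - 6
= 74

74


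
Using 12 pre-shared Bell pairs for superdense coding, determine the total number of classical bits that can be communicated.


Superdense coding allows 2 classical bits per shared entangled pair.
12 pair(s) -> 2 * 12 = 24 classical bits

24


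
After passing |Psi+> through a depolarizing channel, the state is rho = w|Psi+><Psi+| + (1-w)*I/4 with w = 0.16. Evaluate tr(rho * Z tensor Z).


|Psi+> = (|01> + |10>)/sqrt(2)
For the pure Bell state, <Z_A Z_B> = -1 (Bell-state Pauli correlator).
The maximally-mixed part I/4 has tr(I/4 * P tensor P) = 0 for any traceless Pauli P.
So <Z_A Z_B>_rho = w * (-1) + (1 - w) * 0
= 0.16 * (-1)
= -0.1600

-0.1600


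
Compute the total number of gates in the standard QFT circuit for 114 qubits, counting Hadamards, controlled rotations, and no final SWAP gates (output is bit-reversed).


Hadamard gates: 114
Controlled rotations: n*(n-1)/2 = 114*113/2 = 6441
SWAP gates: 0 (omitted)
Total = 114 + 6441
= 6555

6555


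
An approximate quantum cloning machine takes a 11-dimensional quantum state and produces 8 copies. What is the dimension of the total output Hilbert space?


Output space = H^(tensor 8) where dim(H) = 11
dim = 11^8
= 121 (after 2 factors)
= 1331 (after 3 factors)
= 14641 (after 4 factors)
= 161051 (after 5 factors)
= 1771561 (after 6 factors)
= 19487171 (after 7 factors)
= 214358881 (after 8 factors)
= 214358881

214358881


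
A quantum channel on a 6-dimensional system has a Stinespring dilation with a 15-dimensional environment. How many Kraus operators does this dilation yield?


Tracing out the environment in an orthonormal basis {|i>_E} gives Kraus operators K_i = <i|_E U |0>_E.
Number of Kraus operators = dim(H_env) = d_env
= 15

15


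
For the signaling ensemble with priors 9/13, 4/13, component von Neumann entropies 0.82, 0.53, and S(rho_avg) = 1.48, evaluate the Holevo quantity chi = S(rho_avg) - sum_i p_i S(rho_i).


chi = S(rho) - sum_i p_i * S(rho_i)
Weighted entropy = 9/13 * 0.82 + 4/13 * 0.53
= 0.7308
chi = 1.48 - 0.7308
= 0.7492

0.7492


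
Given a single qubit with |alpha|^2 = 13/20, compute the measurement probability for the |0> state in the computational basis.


|alpha|^2 = 13/20 = 0.6500
|beta|^2 = 1 - 13/20 = 7/20 = 0.3500
P(|0>) = |alpha|^2 = 0.6500

0.6500


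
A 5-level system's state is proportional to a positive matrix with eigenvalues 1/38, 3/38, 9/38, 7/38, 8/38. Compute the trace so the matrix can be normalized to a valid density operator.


tr(M) = sum of eigenvalues
= 1/38 + 3/38 + 9/38 + 7/38 + 8/38
= 28/38
= 0.7368

0.7368


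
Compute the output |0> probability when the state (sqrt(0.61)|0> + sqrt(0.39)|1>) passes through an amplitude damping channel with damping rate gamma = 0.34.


For amplitude damping with parameter gamma on state sqrt(a)|0> + sqrt(b)|1>:
alpha^2 = 0.61, beta^2 = 0.39
P(|0>) = alpha^2 + gamma * beta^2
= 0.61 + 0.34 * 0.39
= 0.61 + 0.1326
= 0.7426

0.7426


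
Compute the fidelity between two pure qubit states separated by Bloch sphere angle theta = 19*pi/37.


For states separated by angle theta on Bloch sphere:
F = cos^2(theta/2)
theta = 19*pi/37 = 1.6133
theta/2 = 0.8066
cos(theta/2) = 0.6919
F = 0.4788

0.4788


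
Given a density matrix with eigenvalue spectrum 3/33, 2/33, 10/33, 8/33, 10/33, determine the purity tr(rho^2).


tr(rho^2) = sum of eigenvalues squared
= (3/33)^2 + (2/33)^2 + (10/33)^2 + (8/33)^2 + (10/33)^2
= (9 + 4 + 100 + 64 + 100) / 1089
= 277/1089
= 0.2544

0.2544


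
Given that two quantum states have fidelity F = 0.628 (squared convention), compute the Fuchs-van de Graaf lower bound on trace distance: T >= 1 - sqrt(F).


Fuchs-van de Graaf (squared-fidelity convention): 1 - sqrt(F) <= T <= sqrt(1 - F).
Lower bound: T >= 1 - sqrt(F)
sqrt(F) = sqrt(0.628) = 0.7925
T >= 1 - 0.7925
T >= 0.2075

0.2075


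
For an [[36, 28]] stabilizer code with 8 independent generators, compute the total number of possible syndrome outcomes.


Each stabilizer generator gives a binary (+1 or -1) measurement outcome.
With 8 independent generators:
Total syndromes = 2^8
= 256

256


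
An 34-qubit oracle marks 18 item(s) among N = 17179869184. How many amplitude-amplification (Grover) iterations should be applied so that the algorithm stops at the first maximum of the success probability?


After j Grover iterations the success probability is P(j) = sin^2((2j+1)*theta), where sin(theta) = sqrt(k/N).
N = 2^34 = 17179869184, k = 18
sin(theta) = sqrt(k/N) = 3.236877966e-05
theta = arcsin(sqrt(k/N)) = 3.236877966e-05 rad
P(j) reaches its first maximum when (2j+1)*theta is as close as possible to pi/2, i.e. j = round(pi/(4*theta) - 1/2).
pi/(4*theta) - 1/2 = 24263.5647
(For comparison, the common estimate pi/4 * sqrt(N/k) = 24264.0647; the exact maximiser is used here.)
Optimal iterations = 24264

24264


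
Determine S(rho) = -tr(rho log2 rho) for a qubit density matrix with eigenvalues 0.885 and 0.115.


S = -p*log2(p) - (1-p)*log2(1-p)
p = 0.8850, 1-p = 0.1150
= -0.8850 * log2(0.8850) - 0.1150 * log2(0.1150)
= -(-0.1560) - (-0.3588)
= 0.5148

0.5148


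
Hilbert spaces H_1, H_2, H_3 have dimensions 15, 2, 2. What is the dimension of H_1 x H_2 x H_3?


dim(H_1 x H_2 x H_3) = 15 * 2 * 2
= 30 * 2
= 60

60


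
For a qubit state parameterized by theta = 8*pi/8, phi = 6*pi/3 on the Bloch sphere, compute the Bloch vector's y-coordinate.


theta = 3.1416, phi = 6.2832
r_y = sin(theta)*sin(phi) = 0.0000 * 0.0000
r_y = 0.0000

0.0000


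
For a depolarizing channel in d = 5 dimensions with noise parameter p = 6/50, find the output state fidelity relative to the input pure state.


F = (1-p) + p/d
= (1 - 0.1200) + 0.1200/5
= 0.8800 + 0.0240
= 0.9040

0.9040


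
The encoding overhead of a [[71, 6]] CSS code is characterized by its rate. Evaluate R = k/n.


Code rate R = k/n
= 6/71
= 0.0845

0.0845


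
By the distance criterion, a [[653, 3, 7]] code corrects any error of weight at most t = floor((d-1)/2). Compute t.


Code parameters: [[653, 3, 7]], distance d = 7.
Number of correctable errors = floor((d-1)/2)
= floor((7 - 1)/2)
= floor(6/2)
= 3

3


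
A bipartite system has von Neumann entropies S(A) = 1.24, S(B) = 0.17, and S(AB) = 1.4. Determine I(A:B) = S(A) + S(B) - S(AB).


I(A:B) = S(A) + S(B) - S(AB)
= 1.24 + 0.17 - 1.4
= 0.0100

0.0100


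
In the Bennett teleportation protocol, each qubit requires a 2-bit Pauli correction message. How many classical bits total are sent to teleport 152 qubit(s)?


Quantum teleportation requires 2 classical bits per qubit teleported.
152 qubit(s) -> 2 * 152 = 304 classical bits

304


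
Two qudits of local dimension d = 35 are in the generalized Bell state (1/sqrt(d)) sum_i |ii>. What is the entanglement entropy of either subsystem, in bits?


For a maximally entangled state in d x d:
S = log2(d) = log2(35)
= 5.1293

5.1293


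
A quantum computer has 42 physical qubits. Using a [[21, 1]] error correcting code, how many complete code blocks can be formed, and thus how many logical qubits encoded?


Each code block uses 21 physical qubits for 1 logical qubit(s).
Number of complete blocks = floor(42 / 21) = 2
Logical qubits = 2 * 1
= 2

2


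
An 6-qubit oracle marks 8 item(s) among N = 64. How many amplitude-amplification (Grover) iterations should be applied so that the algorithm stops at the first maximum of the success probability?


After j Grover iterations the success probability is P(j) = sin^2((2j+1)*theta), where sin(theta) = sqrt(k/N).
N = 2^6 = 64, k = 8
sin(theta) = sqrt(k/N) = 0.3535533906
theta = arcsin(sqrt(k/N)) = 0.3613671239 rad
P(j) reaches its first maximum when (2j+1)*theta is as close as possible to pi/2, i.e. j = round(pi/(4*theta) - 1/2).
pi/(4*theta) - 1/2 = 1.6734
(For comparison, the common estimate pi/4 * sqrt(N/k) = 2.2214; the exact maximiser is used here.)
Optimal iterations = 2

2


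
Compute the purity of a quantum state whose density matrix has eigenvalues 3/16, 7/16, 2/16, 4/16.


tr(rho^2) = sum of eigenvalues squared
= (3/16)^2 + (7/16)^2 + (2/16)^2 + (4/16)^2
= (9 + 49 + 4 + 16) / 256
= 78/256
= 0.3047

0.3047


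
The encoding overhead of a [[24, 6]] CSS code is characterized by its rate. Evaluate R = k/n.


Code rate R = k/n
= 6/24
= 0.2500

0.2500


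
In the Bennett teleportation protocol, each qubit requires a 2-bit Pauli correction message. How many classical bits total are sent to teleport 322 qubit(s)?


Quantum teleportation requires 2 classical bits per qubit teleported.
322 qubit(s) -> 2 * 322 = 644 classical bits

644


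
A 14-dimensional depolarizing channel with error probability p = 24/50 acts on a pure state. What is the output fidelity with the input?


F = (1-p) + p/d
= (1 - 0.4800) + 0.4800/14
= 0.5200 + 0.0343
= 0.5543

0.5543


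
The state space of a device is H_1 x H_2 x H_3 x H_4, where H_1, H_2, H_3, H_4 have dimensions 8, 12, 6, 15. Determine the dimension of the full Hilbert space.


dim(H_1 x H_2 x H_3 x H_4) = 8 * 12 * 6 * 15
= 96 * 6 * 15
= 576 * 15
= 8640

8640


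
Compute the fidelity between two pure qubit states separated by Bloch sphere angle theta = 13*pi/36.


For states separated by angle theta on Bloch sphere:
F = cos^2(theta/2)
theta = 13*pi/36 = 1.1345
theta/2 = 0.5672
cos(theta/2) = 0.8434
F = 0.7113

0.7113


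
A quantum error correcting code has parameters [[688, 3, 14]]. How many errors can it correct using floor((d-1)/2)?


Code parameters: [[688, 3, 14]], distance d = 14.
Number of correctable errors = floor((d-1)/2)
= floor((14 - 1)/2)
= floor(13/2)
= 6

6


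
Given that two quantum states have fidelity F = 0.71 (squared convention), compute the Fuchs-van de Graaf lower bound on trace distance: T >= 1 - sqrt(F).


Fuchs-van de Graaf (squared-fidelity convention): 1 - sqrt(F) <= T <= sqrt(1 - F).
Lower bound: T >= 1 - sqrt(F)
sqrt(F) = sqrt(0.71) = 0.8426
T >= 1 - 0.8426
T >= 0.1574

0.1574


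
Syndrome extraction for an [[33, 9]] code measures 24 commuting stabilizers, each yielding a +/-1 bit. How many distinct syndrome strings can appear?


Each stabilizer generator gives a binary (+1 or -1) measurement outcome.
With 24 independent generators:
Total syndromes = 2^24
= 16777216

16777216


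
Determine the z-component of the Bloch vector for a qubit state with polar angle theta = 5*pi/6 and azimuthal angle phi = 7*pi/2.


theta = 2.6180, phi = 10.9956
r_z = cos(theta) = -0.8660

-0.8660


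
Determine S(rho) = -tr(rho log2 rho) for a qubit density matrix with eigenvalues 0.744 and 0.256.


S = -p*log2(p) - (1-p)*log2(1-p)
p = 0.7440, 1-p = 0.2560
= -0.7440 * log2(0.7440) - 0.2560 * log2(0.2560)
= -(-0.3174) - (-0.5032)
= 0.8207

0.8207


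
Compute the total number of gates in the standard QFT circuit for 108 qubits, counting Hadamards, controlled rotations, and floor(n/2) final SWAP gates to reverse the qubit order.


Hadamard gates: 108
Controlled rotations: n*(n-1)/2 = 108*107/2 = 5778
SWAP gates: floor(n/2) = floor(108/2) = 54
Total = 108 + 5778 + 54
= 5940

5940


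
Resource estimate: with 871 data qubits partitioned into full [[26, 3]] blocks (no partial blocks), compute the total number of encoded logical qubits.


Each code block uses 26 physical qubits for 3 logical qubit(s).
Number of complete blocks = floor(871 / 26) = 33
Logical qubits = 33 * 3
= 99

99


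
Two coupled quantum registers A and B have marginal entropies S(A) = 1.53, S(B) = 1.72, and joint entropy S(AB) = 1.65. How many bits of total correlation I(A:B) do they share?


I(A:B) = S(A) + S(B) - S(AB)
= 1.53 + 1.72 - 1.65
= 1.6000

1.6000


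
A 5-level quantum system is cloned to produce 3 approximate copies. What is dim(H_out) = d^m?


Output space = H^(tensor 3) where dim(H) = 5
dim = 5^3
= 25 (after 2 factors)
= 125 (after 3 factors)
= 125

125


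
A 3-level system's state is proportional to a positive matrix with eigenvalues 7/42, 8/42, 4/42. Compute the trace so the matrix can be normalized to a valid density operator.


tr(M) = sum of eigenvalues
= 7/42 + 8/42 + 4/42
= 19/42
= 0.4524

0.4524


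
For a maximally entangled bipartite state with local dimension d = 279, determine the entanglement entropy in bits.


For a maximally entangled state in d x d:
S = log2(d) = log2(279)
= 8.1241

8.1241


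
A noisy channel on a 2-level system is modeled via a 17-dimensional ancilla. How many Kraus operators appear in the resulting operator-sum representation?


Tracing out the environment in an orthonormal basis {|i>_E} gives Kraus operators K_i = <i|_E U |0>_E.
Number of Kraus operators = dim(H_env) = d_env
= 17

17


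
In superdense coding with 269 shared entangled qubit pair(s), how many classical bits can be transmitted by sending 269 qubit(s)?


Superdense coding allows 2 classical bits per shared entangled pair.
269 pair(s) -> 2 * 269 = 538 classical bits

538


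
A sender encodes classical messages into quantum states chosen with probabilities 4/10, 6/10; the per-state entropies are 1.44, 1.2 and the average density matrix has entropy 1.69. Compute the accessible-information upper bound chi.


chi = S(rho) - sum_i p_i * S(rho_i)
Weighted entropy = 4/10 * 1.44 + 6/10 * 1.2
= 1.2960
chi = 1.69 - 1.2960
= 0.3940

0.3940


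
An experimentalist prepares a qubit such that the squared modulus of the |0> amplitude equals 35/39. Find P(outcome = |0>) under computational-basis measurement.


|alpha|^2 = 35/39 = 0.8974
|beta|^2 = 1 - 35/39 = 4/39 = 0.1026
P(|0>) = |alpha|^2 = 0.8974

0.8974


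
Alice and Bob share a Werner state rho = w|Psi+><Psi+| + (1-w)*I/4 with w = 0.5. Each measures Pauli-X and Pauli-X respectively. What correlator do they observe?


|Psi+> = (|01> + |10>)/sqrt(2)
For the pure Bell state, <X_A X_B> = +1 (Bell-state Pauli correlator).
The maximally-mixed part I/4 has tr(I/4 * P tensor P) = 0 for any traceless Pauli P.
So <X_A X_B>_rho = w * (+1) + (1 - w) * 0
= 0.5 * (+1)
= 0.5000

0.5000


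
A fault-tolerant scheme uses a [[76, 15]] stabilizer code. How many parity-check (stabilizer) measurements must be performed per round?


For an [[n,k]] stabilizer code:
Number of stabilizer generators = n - k
= 76 - 15
= 61

61


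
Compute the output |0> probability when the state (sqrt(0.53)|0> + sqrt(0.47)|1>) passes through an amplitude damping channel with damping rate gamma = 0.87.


For amplitude damping with parameter gamma on state sqrt(a)|0> + sqrt(b)|1>:
alpha^2 = 0.53, beta^2 = 0.47
P(|0>) = alpha^2 + gamma * beta^2
= 0.53 + 0.87 * 0.47
= 0.53 + 0.4089
= 0.9389

0.9389


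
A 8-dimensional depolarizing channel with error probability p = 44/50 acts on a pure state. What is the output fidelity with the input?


F = (1-p) + p/d
= (1 - 0.8800) + 0.8800/8
= 0.1200 + 0.1100
= 0.2300

0.2300


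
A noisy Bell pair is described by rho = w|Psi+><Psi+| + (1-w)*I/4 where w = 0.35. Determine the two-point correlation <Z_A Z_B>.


|Psi+> = (|01> + |10>)/sqrt(2)
For the pure Bell state, <Z_A Z_B> = -1 (Bell-state Pauli correlator).
The maximally-mixed part I/4 has tr(I/4 * P tensor P) = 0 for any traceless Pauli P.
So <Z_A Z_B>_rho = w * (-1) + (1 - w) * 0
= 0.35 * (-1)
= -0.3500

-0.3500


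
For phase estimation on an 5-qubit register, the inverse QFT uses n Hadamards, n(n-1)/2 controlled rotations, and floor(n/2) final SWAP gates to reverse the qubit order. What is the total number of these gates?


Hadamard gates: 5
Controlled rotations: n*(n-1)/2 = 5*4/2 = 10
SWAP gates: floor(n/2) = floor(5/2) = 2
Total = 5 + 10 + 2
= 17

17


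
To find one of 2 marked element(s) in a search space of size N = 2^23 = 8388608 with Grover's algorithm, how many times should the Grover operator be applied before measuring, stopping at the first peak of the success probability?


After j Grover iterations the success probability is P(j) = sin^2((2j+1)*theta), where sin(theta) = sqrt(k/N).
N = 2^23 = 8388608, k = 2
sin(theta) = sqrt(k/N) = 0.00048828125
theta = arcsin(sqrt(k/N)) = 0.0004882812694 rad
P(j) reaches its first maximum when (2j+1)*theta is as close as possible to pi/2, i.e. j = round(pi/(4*theta) - 1/2).
pi/(4*theta) - 1/2 = 1607.9954
(For comparison, the common estimate pi/4 * sqrt(N/k) = 1608.4954; the exact maximiser is used here.)
Optimal iterations = 1608

1608


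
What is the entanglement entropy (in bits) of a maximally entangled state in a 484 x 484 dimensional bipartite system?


For a maximally entangled state in d x d:
S = log2(d) = log2(484)
= 8.9189

8.9189


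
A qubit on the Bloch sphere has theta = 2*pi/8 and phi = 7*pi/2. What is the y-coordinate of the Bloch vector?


theta = 0.7854, phi = 10.9956
r_y = sin(theta)*sin(phi) = 0.7071 * -1.0000
r_y = -0.7071

-0.7071


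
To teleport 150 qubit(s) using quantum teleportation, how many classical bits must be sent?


Quantum teleportation requires 2 classical bits per qubit teleported.
150 qubit(s) -> 2 * 150 = 300 classical bits

300


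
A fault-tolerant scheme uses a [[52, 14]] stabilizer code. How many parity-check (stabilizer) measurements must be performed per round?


For an [[n,k]] stabilizer code:
Number of stabilizer generators = n - k
= 52 - 14
= 38

38


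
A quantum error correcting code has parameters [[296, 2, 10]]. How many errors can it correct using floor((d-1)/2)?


Code parameters: [[296, 2, 10]], distance d = 10.
Number of correctable errors = floor((d-1)/2)
= floor((10 - 1)/2)
= floor(9/2)
= 4

4


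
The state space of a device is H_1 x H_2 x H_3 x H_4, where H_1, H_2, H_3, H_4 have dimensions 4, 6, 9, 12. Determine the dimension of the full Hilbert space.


dim(H_1 x H_2 x H_3 x H_4) = 4 * 6 * 9 * 12
= 24 * 9 * 12
= 216 * 12
= 2592

2592


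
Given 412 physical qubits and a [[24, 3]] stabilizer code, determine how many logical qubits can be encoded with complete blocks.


Each code block uses 24 physical qubits for 3 logical qubit(s).
Number of complete blocks = floor(412 / 24) = 17
Logical qubits = 17 * 3
= 51

51


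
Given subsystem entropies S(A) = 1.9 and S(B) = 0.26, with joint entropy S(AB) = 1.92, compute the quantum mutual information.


I(A:B) = S(A) + S(B) - S(AB)
= 1.9 + 0.26 - 1.92
= 0.2400

0.2400


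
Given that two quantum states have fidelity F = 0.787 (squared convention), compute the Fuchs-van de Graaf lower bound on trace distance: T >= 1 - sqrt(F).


Fuchs-van de Graaf (squared-fidelity convention): 1 - sqrt(F) <= T <= sqrt(1 - F).
Lower bound: T >= 1 - sqrt(F)
sqrt(F) = sqrt(0.787) = 0.8871
T >= 1 - 0.8871
T >= 0.1129

0.1129


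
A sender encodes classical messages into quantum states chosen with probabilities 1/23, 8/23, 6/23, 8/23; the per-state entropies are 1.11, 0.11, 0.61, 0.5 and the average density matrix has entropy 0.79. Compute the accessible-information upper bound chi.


chi = S(rho) - sum_i p_i * S(rho_i)
Weighted entropy = 1/23 * 1.11 + 8/23 * 0.11 + 6/23 * 0.61 + 8/23 * 0.5
= 0.4196
chi = 0.79 - 0.4196
= 0.3704

0.3704
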